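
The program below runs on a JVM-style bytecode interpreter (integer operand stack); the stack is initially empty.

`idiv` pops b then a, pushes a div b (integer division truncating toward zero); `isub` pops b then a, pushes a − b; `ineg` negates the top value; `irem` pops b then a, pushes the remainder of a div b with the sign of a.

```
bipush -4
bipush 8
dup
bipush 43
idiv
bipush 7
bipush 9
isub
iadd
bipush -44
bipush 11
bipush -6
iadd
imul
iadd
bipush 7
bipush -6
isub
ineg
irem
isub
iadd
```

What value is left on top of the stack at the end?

bipush -4  -> [-4]
bipush 8   -> [-4, 8]
dup        -> [-4, 8, 8]
bipush 43  -> [-4, 8, 8, 43]
idiv       -> [-4, 8, 0]
bipush 7   -> [-4, 8, 0, 7]
bipush 9   -> [-4, 8, 0, 7, 9]
isub       -> [-4, 8, 0, -2]
iadd       -> [-4, 8, -2]
bipush -44 -> [-4, 8, -2, -44]
bipush 11  -> [-4, 8, -2, -44, 11]
bipush -6  -> [-4, 8, -2, -44, 11, -6]
iadd       -> [-4, 8, -2, -44, 5]
imul       -> [-4, 8, -2, -220]
iadd       -> [-4, 8, -222]
bipush 7   -> [-4, 8, -222, 7]
bipush -6  -> [-4, 8, -222, 7, -6]
isub       -> [-4, 8, -222, 13]
ineg       -> [-4, 8, -222, -13]
irem       -> [-4, 8, -1]
isub       -> [-4, 9]
iadd       -> [5]

5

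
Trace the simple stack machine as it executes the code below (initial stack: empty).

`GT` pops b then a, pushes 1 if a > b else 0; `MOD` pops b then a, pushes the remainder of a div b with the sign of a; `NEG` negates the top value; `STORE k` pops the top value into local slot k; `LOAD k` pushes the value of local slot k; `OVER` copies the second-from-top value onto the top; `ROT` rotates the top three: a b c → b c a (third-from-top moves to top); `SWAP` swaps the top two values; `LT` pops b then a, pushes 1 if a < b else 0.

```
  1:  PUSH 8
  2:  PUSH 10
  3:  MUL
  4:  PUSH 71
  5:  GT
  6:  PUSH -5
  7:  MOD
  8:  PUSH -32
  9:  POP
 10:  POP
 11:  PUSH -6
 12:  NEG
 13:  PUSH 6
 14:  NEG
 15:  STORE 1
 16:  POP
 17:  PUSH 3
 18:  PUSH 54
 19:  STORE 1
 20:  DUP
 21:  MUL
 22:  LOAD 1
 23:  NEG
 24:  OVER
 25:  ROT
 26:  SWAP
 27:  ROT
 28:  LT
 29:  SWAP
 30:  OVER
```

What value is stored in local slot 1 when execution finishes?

PUSH 8   : 8
PUSH 10  : 8 10
MUL      : 80
PUSH 71  : 80 71
GT       : 1
PUSH -5  : 1 -5
MOD      : 1
PUSH -32 : 1 -32
POP      : 1
POP      : (empty)
PUSH -6  : -6
NEG      : 6
PUSH 6   : 6 6
NEG      : 6 -6
STORE 1  : 6
POP      : (empty)
PUSH 3   : 3
PUSH 54  : 3 54
STORE 1  : 3
DUP      : 3 3
MUL      : 9
LOAD 1   : 9 54
NEG      : 9 -54
OVER     : 9 -54 9
ROT      : -54 9 9
SWAP     : -54 9 9
ROT      : 9 9 -54
LT       : 9 0
SWAP     : 0 9
OVER     : 0 9 0

54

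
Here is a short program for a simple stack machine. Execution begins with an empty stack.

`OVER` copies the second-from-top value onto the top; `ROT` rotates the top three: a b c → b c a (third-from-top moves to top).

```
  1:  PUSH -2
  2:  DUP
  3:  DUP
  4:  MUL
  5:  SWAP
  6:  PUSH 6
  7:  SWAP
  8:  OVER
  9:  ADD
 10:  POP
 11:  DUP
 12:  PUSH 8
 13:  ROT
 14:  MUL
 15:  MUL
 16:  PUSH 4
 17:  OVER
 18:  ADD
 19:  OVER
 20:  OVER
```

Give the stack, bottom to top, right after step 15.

[4, 288]

PUSH -2 → -2
DUP     → -2 -2
DUP     → -2 -2 -2
MUL     → -2 4
SWAP    → 4 -2
PUSH 6  → 4 -2 6
SWAP    → 4 6 -2
OVER    → 4 6 -2 6
ADD     → 4 6 4
POP     → 4 6
DUP     → 4 6 6
PUSH 8  → 4 6 6 8
ROT     → 4 6 8 6
MUL     → 4 6 48
MUL     → 4 288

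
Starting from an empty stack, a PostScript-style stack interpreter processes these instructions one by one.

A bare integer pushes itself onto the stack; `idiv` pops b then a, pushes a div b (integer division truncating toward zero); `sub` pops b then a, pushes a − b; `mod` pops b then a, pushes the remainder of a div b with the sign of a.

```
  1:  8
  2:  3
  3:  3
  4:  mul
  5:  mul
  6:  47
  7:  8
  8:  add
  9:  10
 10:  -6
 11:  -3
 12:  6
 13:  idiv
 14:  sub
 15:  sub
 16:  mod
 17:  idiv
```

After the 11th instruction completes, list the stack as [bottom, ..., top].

[72, 55, 10, -6, -3]

8    8
3    8 3
3    8 3 3
mul  8 9
mul  72
47   72 47
8    72 47 8
add  72 55
10   72 55 10
-6   72 55 10 -6
-3   72 55 10 -6 -3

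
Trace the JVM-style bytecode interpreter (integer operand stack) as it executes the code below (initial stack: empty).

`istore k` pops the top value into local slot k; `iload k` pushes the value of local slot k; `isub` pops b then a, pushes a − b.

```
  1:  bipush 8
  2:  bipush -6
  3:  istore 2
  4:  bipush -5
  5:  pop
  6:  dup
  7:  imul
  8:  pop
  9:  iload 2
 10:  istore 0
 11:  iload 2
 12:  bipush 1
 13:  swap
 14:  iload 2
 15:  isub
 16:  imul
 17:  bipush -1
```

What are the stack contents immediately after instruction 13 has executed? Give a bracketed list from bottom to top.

[1, -6]

bipush 8  -> [8]
bipush -6 -> [8, -6]
istore 2  -> [8]
bipush -5 -> [8, -5]
pop       -> [8]
dup       -> [8, 8]
imul      -> [64]
pop       -> []
iload 2   -> [-6]
istore 0  -> []
iload 2   -> [-6]
bipush 1  -> [-6, 1]
swap      -> [1, -6]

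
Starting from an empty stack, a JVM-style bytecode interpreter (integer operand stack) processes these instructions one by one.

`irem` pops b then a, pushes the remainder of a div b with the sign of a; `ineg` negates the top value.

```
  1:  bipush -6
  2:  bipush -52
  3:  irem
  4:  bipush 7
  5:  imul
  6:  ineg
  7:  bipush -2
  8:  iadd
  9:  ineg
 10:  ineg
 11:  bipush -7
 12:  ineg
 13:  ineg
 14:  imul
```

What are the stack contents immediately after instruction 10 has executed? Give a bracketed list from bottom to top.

bipush -6   [-6]
bipush -52  [-6, -52]
irem        [-6]
bipush 7    [-6, 7]
imul        [-42]
ineg        [42]
bipush -2   [42, -2]
iadd        [40]
ineg        [-40]
ineg        [40]

[40]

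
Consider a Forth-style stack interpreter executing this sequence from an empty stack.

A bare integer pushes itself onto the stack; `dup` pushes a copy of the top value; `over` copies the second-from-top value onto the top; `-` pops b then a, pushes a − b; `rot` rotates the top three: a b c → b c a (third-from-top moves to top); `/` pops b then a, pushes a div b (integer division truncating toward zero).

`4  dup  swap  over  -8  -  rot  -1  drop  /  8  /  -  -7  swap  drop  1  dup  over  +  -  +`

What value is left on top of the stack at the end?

-8

4    -> [4]
dup  -> [4, 4]
swap -> [4, 4]
over -> [4, 4, 4]
-8   -> [4, 4, 4, -8]
-    -> [4, 4, 12]
rot  -> [4, 12, 4]
-1   -> [4, 12, 4, -1]
drop -> [4, 12, 4]
/    -> [4, 3]
8    -> [4, 3, 8]
/    -> [4, 0]
-    -> [4]
-7   -> [4, -7]
swap -> [-7, 4]
drop -> [-7]
1    -> [-7, 1]
dup  -> [-7, 1, 1]
over -> [-7, 1, 1, 1]
+    -> [-7, 1, 2]
-    -> [-7, -1]
+    -> [-8]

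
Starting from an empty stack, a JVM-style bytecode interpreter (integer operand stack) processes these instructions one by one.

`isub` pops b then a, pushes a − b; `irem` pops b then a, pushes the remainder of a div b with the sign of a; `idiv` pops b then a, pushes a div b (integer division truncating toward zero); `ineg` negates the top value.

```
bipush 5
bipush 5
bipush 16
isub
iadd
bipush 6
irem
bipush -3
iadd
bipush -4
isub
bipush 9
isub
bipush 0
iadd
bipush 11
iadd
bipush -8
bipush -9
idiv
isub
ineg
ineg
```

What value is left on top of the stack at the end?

3

bipush 5  → [5]
bipush 5  → [5, 5]
bipush 16 → [5, 5, 16]
isub      → [5, -11]
iadd      → [-6]
bipush 6  → [-6, 6]
irem      → [0]
bipush -3 → [0, -3]
iadd      → [-3]
bipush -4 → [-3, -4]
isub      → [1]
bipush 9  → [1, 9]
isub      → [-8]
bipush 0  → [-8, 0]
iadd      → [-8]
bipush 11 → [-8, 11]
iadd      → [3]
bipush -8 → [3, -8]
bipush -9 → [3, -8, -9]
idiv      → [3, 0]
isub      → [3]
ineg      → [-3]
ineg      → [3]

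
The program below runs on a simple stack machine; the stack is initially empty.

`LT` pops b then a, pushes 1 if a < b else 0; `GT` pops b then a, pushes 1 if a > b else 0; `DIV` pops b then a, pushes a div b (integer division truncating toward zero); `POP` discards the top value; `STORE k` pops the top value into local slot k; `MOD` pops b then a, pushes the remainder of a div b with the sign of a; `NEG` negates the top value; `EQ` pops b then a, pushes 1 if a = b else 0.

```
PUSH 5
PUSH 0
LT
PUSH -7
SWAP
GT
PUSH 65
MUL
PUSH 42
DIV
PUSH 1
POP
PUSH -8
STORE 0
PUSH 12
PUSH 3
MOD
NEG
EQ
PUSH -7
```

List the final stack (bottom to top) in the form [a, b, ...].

PUSH 5  : [5]
PUSH 0  : [5, 0]
LT      : [0]
PUSH -7 : [0, -7]
SWAP    : [-7, 0]
GT      : [0]
PUSH 65 : [0, 65]
MUL     : [0]
PUSH 42 : [0, 42]
DIV     : [0]
PUSH 1  : [0, 1]
POP     : [0]
PUSH -8 : [0, -8]
STORE 0 : [0]
PUSH 12 : [0, 12]
PUSH 3  : [0, 12, 3]
MOD     : [0, 0]
NEG     : [0, 0]
EQ      : [1]
PUSH -7 : [1, -7]

[1, -7]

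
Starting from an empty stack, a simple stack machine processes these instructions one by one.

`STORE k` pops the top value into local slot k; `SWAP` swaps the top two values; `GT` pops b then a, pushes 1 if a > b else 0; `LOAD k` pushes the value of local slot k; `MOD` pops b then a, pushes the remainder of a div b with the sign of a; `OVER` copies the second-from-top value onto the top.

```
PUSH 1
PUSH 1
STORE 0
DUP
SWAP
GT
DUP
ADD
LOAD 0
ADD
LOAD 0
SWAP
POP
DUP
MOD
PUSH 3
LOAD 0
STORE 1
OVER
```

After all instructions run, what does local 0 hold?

1

PUSH 1  -> [1]
PUSH 1  -> [1, 1]
STORE 0 -> [1]
DUP     -> [1, 1]
SWAP    -> [1, 1]
GT      -> [0]
DUP     -> [0, 0]
ADD     -> [0]
LOAD 0  -> [0, 1]
ADD     -> [1]
LOAD 0  -> [1, 1]
SWAP    -> [1, 1]
POP     -> [1]
DUP     -> [1, 1]
MOD     -> [0]
PUSH 3  -> [0, 3]
LOAD 0  -> [0, 3, 1]
STORE 1 -> [0, 3]
OVER    -> [0, 3, 0]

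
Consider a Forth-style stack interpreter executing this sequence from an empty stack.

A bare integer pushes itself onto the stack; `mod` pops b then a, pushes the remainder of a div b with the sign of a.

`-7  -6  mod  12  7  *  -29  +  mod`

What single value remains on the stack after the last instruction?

-1

-7  : -7
-6  : -7 -6
mod : -1
12  : -1 12
7   : -1 12 7
*   : -1 84
-29 : -1 84 -29
+   : -1 55
mod : -1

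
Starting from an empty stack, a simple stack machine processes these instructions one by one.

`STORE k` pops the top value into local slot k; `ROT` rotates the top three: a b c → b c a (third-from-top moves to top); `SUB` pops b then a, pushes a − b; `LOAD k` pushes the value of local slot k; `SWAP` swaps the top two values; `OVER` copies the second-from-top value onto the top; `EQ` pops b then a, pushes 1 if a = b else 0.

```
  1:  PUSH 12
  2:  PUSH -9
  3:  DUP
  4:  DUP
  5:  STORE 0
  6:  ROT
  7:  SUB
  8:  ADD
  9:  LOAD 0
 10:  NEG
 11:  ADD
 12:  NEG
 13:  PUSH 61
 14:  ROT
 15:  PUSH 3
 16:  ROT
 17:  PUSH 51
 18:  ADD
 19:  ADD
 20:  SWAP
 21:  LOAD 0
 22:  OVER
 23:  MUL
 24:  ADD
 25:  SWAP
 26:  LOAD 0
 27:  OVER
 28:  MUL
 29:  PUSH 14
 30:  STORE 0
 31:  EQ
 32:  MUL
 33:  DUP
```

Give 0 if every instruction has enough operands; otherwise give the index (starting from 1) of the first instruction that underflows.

PUSH 12 → [12]
PUSH -9 → [12, -9]
DUP     → [12, -9, -9]
DUP     → [12, -9, -9, -9]
STORE 0 → [12, -9, -9]
ROT     → [-9, -9, 12]
SUB     → [-9, -21]
ADD     → [-30]
LOAD 0  → [-30, -9]
NEG     → [-30, 9]
ADD     → [-21]
NEG     → [21]
PUSH 61 → [21, 61]
ROT  — needs 3 operands, stack has 2 → underflow

14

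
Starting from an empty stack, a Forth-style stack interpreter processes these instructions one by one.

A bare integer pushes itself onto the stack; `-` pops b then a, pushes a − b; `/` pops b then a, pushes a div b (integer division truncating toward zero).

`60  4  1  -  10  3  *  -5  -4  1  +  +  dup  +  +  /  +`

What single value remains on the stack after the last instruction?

60

60  -> [60]
4   -> [60, 4]
1   -> [60, 4, 1]
-   -> [60, 3]
10  -> [60, 3, 10]
3   -> [60, 3, 10, 3]
*   -> [60, 3, 30]
-5  -> [60, 3, 30, -5]
-4  -> [60, 3, 30, -5, -4]
1   -> [60, 3, 30, -5, -4, 1]
+   -> [60, 3, 30, -5, -3]
+   -> [60, 3, 30, -8]
dup -> [60, 3, 30, -8, -8]
+   -> [60, 3, 30, -16]
+   -> [60, 3, 14]
/   -> [60, 0]
+   -> [60]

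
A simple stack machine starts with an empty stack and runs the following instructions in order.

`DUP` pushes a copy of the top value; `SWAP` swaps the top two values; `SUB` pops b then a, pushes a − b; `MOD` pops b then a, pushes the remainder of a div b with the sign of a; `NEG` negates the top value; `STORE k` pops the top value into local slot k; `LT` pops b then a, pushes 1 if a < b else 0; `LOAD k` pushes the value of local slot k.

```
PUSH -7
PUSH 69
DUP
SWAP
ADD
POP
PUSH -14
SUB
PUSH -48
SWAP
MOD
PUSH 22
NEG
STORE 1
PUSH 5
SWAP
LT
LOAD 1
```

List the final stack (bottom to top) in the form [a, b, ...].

PUSH -7  -> [-7]
PUSH 69  -> [-7, 69]
DUP      -> [-7, 69, 69]
SWAP     -> [-7, 69, 69]
ADD      -> [-7, 138]
POP      -> [-7]
PUSH -14 -> [-7, -14]
SUB      -> [7]
PUSH -48 -> [7, -48]
SWAP     -> [-48, 7]
MOD      -> [-6]
PUSH 22  -> [-6, 22]
NEG      -> [-6, -22]
STORE 1  -> [-6]
PUSH 5   -> [-6, 5]
SWAP     -> [5, -6]
LT       -> [0]
LOAD 1   -> [0, -22]

[0, -22]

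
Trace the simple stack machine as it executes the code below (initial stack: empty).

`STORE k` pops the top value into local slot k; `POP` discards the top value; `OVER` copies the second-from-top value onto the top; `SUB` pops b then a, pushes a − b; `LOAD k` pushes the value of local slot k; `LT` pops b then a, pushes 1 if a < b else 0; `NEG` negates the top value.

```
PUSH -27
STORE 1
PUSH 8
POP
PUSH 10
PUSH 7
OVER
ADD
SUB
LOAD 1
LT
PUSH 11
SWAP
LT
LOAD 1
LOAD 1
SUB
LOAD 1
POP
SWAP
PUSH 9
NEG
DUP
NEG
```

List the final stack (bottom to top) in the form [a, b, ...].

[0, 0, -9, 9]

PUSH -27 → -27
STORE 1  → (empty)
PUSH 8   → 8
POP      → (empty)
PUSH 10  → 10
PUSH 7   → 10 7
OVER     → 10 7 10
ADD      → 10 17
SUB      → -7
LOAD 1   → -7 -27
LT       → 0
PUSH 11  → 0 11
SWAP     → 11 0
LT       → 0
LOAD 1   → 0 -27
LOAD 1   → 0 -27 -27
SUB      → 0 0
LOAD 1   → 0 0 -27
POP      → 0 0
SWAP     → 0 0
PUSH 9   → 0 0 9
NEG      → 0 0 -9
DUP      → 0 0 -9 -9
NEG      → 0 0 -9 9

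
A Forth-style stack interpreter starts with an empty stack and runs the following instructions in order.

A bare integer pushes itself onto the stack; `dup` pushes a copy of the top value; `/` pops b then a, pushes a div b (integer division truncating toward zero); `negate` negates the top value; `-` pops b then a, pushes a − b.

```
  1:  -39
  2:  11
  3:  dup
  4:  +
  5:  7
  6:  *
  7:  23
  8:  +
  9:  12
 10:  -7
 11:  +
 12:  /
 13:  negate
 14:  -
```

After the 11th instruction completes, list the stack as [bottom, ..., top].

-39 : [-39]
11  : [-39, 11]
dup : [-39, 11, 11]
+   : [-39, 22]
7   : [-39, 22, 7]
*   : [-39, 154]
23  : [-39, 154, 23]
+   : [-39, 177]
12  : [-39, 177, 12]
-7  : [-39, 177, 12, -7]
+   : [-39, 177, 5]

[-39, 177, 5]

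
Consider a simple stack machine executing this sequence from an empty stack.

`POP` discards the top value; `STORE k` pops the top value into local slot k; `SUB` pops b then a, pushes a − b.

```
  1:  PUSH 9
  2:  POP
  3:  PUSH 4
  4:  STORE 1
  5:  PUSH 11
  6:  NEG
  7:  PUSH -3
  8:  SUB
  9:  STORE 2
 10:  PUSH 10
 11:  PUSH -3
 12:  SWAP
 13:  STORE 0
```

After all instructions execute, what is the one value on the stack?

PUSH 9  → 9
POP     → (empty)
PUSH 4  → 4
STORE 1 → (empty)
PUSH 11 → 11
NEG     → -11
PUSH -3 → -11 -3
SUB     → -8
STORE 2 → (empty)
PUSH 10 → 10
PUSH -3 → 10 -3
SWAP    → -3 10
STORE 0 → -3

-3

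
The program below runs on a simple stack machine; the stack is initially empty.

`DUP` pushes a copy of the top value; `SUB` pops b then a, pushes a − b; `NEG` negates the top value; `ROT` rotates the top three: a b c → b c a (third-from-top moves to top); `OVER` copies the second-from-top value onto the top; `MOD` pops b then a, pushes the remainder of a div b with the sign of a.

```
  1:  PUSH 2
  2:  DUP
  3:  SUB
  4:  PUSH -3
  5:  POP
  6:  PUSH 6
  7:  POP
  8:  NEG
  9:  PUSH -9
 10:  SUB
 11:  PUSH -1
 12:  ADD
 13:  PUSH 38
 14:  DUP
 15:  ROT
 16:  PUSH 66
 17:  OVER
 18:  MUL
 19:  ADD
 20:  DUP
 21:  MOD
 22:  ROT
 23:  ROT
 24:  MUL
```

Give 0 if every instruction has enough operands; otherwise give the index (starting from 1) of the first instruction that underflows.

PUSH 2   2
DUP      2 2
SUB      0
PUSH -3  0 -3
POP      0
PUSH 6   0 6
POP      0
NEG      0
PUSH -9  0 -9
SUB      9
PUSH -1  9 -1
ADD      8
PUSH 38  8 38
DUP      8 38 38
ROT      38 38 8
PUSH 66  38 38 8 66
OVER     38 38 8 66 8
MUL      38 38 8 528
ADD      38 38 536
DUP      38 38 536 536
MOD      38 38 0
ROT      38 0 38
ROT      0 38 38
MUL      0 1444

0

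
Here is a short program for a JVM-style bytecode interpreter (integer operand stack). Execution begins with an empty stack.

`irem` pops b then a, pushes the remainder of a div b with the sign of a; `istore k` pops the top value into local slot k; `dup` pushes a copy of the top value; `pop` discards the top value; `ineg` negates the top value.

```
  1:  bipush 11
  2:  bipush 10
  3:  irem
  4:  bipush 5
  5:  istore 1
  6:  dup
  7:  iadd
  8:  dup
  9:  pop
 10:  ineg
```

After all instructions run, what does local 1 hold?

bipush 11 -> 11
bipush 10 -> 11 10
irem      -> 1
bipush 5  -> 1 5
istore 1  -> 1
dup       -> 1 1
iadd      -> 2
dup       -> 2 2
pop       -> 2
ineg      -> -2

5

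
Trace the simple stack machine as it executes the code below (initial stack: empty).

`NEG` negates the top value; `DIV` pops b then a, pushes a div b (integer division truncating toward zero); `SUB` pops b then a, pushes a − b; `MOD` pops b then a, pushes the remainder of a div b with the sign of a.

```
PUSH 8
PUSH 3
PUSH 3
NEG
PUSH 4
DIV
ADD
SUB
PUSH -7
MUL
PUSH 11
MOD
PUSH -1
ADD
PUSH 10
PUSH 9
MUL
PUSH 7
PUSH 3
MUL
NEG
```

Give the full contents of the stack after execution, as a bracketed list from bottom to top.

[-3, 90, -21]

PUSH 8  → [8]
PUSH 3  → [8, 3]
PUSH 3  → [8, 3, 3]
NEG     → [8, 3, -3]
PUSH 4  → [8, 3, -3, 4]
DIV     → [8, 3, 0]
ADD     → [8, 3]
SUB     → [5]
PUSH -7 → [5, -7]
MUL     → [-35]
PUSH 11 → [-35, 11]
MOD     → [-2]
PUSH -1 → [-2, -1]
ADD     → [-3]
PUSH 10 → [-3, 10]
PUSH 9  → [-3, 10, 9]
MUL     → [-3, 90]
PUSH 7  → [-3, 90, 7]
PUSH 3  → [-3, 90, 7, 3]
MUL     → [-3, 90, 21]
NEG     → [-3, 90, -21]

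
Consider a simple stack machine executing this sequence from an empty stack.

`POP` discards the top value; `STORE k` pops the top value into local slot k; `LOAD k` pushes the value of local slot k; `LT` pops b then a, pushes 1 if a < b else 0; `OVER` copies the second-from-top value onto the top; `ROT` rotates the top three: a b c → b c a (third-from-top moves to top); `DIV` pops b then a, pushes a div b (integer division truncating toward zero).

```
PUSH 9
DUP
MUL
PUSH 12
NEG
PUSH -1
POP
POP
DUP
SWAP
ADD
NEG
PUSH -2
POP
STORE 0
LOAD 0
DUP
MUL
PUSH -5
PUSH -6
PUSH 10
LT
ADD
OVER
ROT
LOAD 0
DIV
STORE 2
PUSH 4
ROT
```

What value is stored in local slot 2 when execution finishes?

PUSH 9  : 9
DUP     : 9 9
MUL     : 81
PUSH 12 : 81 12
NEG     : 81 -12
PUSH -1 : 81 -12 -1
POP     : 81 -12
POP     : 81
DUP     : 81 81
SWAP    : 81 81
ADD     : 162
NEG     : -162
PUSH -2 : -162 -2
POP     : -162
STORE 0 : (empty)
LOAD 0  : -162
DUP     : -162 -162
MUL     : 26244
PUSH -5 : 26244 -5
PUSH -6 : 26244 -5 -6
PUSH 10 : 26244 -5 -6 10
LT      : 26244 -5 1
ADD     : 26244 -4
OVER    : 26244 -4 26244
ROT     : -4 26244 26244
LOAD 0  : -4 26244 26244 -162
DIV     : -4 26244 -162
STORE 2 : -4 26244
PUSH 4  : -4 26244 4
ROT     : 26244 4 -4

-162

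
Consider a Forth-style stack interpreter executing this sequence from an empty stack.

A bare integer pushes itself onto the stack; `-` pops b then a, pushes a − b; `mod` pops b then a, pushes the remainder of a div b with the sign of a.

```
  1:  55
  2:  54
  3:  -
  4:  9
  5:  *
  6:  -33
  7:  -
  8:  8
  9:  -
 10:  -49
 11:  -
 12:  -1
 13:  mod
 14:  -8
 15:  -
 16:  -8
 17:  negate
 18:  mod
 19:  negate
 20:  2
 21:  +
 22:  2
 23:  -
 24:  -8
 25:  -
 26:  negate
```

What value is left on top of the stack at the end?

55     → 55
54     → 55 54
-      → 1
9      → 1 9
*      → 9
-33    → 9 -33
-      → 42
8      → 42 8
-      → 34
-49    → 34 -49
-      → 83
-1     → 83 -1
mod    → 0
-8     → 0 -8
-      → 8
-8     → 8 -8
negate → 8 8
mod    → 0
negate → 0
2      → 0 2
+      → 2
2      → 2 2
-      → 0
-8     → 0 -8
-      → 8
negate → -8

-8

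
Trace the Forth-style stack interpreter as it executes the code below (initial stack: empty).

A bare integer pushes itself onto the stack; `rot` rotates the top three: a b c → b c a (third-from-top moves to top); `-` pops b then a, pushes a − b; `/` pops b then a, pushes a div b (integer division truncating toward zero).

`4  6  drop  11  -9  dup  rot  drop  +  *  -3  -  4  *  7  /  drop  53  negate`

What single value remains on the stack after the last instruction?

-53

4      : [4]
6      : [4, 6]
drop   : [4]
11     : [4, 11]
-9     : [4, 11, -9]
dup    : [4, 11, -9, -9]
rot    : [4, -9, -9, 11]
drop   : [4, -9, -9]
+      : [4, -18]
*      : [-72]
-3     : [-72, -3]
-      : [-69]
4      : [-69, 4]
*      : [-276]
7      : [-276, 7]
/      : [-39]
drop   : []
53     : [53]
negate : [-53]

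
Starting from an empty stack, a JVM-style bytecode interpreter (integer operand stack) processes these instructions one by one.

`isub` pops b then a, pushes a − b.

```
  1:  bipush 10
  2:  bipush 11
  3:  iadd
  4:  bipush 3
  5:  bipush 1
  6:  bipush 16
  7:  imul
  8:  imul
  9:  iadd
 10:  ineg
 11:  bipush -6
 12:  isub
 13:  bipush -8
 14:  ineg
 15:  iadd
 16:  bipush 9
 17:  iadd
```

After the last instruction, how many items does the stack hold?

bipush 10 : 10
bipush 11 : 10 11
iadd      : 21
bipush 3  : 21 3
bipush 1  : 21 3 1
bipush 16 : 21 3 1 16
imul      : 21 3 16
imul      : 21 48
iadd      : 69
ineg      : -69
bipush -6 : -69 -6
isub      : -63
bipush -8 : -63 -8
ineg      : -63 8
iadd      : -55
bipush 9  : -55 9
iadd      : -46

1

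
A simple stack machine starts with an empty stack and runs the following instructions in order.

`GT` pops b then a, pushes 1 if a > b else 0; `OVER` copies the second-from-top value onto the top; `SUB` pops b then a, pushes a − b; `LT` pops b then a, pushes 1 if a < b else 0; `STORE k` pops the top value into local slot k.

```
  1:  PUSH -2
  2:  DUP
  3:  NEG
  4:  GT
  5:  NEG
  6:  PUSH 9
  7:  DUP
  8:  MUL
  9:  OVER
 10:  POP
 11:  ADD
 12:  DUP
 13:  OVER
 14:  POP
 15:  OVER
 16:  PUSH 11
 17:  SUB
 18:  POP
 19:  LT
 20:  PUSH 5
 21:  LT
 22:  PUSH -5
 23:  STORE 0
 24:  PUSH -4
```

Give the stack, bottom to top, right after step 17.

[81, 81, 70]

PUSH -2 -> [-2]
DUP     -> [-2, -2]
NEG     -> [-2, 2]
GT      -> [0]
NEG     -> [0]
PUSH 9  -> [0, 9]
DUP     -> [0, 9, 9]
MUL     -> [0, 81]
OVER    -> [0, 81, 0]
POP     -> [0, 81]
ADD     -> [81]
DUP     -> [81, 81]
OVER    -> [81, 81, 81]
POP     -> [81, 81]
OVER    -> [81, 81, 81]
PUSH 11 -> [81, 81, 81, 11]
SUB     -> [81, 81, 70]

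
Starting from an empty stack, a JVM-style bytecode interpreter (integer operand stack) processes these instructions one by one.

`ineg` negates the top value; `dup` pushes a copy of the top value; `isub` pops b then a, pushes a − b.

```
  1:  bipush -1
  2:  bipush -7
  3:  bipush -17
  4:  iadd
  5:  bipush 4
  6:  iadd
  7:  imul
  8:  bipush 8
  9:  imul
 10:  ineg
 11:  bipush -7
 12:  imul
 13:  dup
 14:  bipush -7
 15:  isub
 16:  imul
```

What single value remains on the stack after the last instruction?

bipush -1   -1
bipush -7   -1 -7
bipush -17  -1 -7 -17
iadd        -1 -24
bipush 4    -1 -24 4
iadd        -1 -20
imul        20
bipush 8    20 8
imul        160
ineg        -160
bipush -7   -160 -7
imul        1120
dup         1120 1120
bipush -7   1120 1120 -7
isub        1120 1127
imul        1262240

1262240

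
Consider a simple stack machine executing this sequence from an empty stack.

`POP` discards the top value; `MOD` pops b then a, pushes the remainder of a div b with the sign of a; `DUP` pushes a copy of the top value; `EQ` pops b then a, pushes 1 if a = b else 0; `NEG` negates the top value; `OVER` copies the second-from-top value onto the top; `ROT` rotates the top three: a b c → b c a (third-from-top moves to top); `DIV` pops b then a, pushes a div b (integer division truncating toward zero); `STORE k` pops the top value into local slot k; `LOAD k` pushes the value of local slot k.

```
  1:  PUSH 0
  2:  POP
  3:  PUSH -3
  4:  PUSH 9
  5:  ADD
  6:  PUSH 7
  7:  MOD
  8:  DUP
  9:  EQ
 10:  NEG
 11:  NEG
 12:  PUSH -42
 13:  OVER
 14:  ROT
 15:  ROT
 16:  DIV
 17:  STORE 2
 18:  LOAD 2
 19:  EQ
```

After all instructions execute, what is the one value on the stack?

0

PUSH 0   -> [0]
POP      -> []
PUSH -3  -> [-3]
PUSH 9   -> [-3, 9]
ADD      -> [6]
PUSH 7   -> [6, 7]
MOD      -> [6]
DUP      -> [6, 6]
EQ       -> [1]
NEG      -> [-1]
NEG      -> [1]
PUSH -42 -> [1, -42]
OVER     -> [1, -42, 1]
ROT      -> [-42, 1, 1]
ROT      -> [1, 1, -42]
DIV      -> [1, 0]
STORE 2  -> [1]
LOAD 2   -> [1, 0]
EQ       -> [0]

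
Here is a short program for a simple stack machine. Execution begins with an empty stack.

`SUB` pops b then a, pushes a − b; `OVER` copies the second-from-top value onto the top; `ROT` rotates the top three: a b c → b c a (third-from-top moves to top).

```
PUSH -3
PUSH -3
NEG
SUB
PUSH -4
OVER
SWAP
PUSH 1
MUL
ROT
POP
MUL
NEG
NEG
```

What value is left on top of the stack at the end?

24

PUSH -3  [-3]
PUSH -3  [-3, -3]
NEG      [-3, 3]
SUB      [-6]
PUSH -4  [-6, -4]
OVER     [-6, -4, -6]
SWAP     [-6, -6, -4]
PUSH 1   [-6, -6, -4, 1]
MUL      [-6, -6, -4]
ROT      [-6, -4, -6]
POP      [-6, -4]
MUL      [24]
NEG      [-24]
NEG      [24]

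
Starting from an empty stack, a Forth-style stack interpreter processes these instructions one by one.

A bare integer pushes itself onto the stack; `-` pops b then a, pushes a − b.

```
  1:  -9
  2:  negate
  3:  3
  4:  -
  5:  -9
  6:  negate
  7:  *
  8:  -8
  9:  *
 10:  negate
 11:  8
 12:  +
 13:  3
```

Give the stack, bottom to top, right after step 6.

[6, 9]

-9     : [-9]
negate : [9]
3      : [9, 3]
-      : [6]
-9     : [6, -9]
negate : [6, 9]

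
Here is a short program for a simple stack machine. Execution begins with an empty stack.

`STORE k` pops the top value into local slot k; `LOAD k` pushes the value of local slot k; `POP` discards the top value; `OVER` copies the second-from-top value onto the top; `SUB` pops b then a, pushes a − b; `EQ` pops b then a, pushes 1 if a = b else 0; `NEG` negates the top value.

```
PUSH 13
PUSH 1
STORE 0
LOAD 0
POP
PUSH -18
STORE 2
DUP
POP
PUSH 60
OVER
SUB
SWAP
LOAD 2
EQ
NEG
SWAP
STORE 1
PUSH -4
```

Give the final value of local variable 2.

-18

PUSH 13  → 13
PUSH 1   → 13 1
STORE 0  → 13
LOAD 0   → 13 1
POP      → 13
PUSH -18 → 13 -18
STORE 2  → 13
DUP      → 13 13
POP      → 13
PUSH 60  → 13 60
OVER     → 13 60 13
SUB      → 13 47
SWAP     → 47 13
LOAD 2   → 47 13 -18
EQ       → 47 0
NEG      → 47 0
SWAP     → 0 47
STORE 1  → 0
PUSH -4  → 0 -4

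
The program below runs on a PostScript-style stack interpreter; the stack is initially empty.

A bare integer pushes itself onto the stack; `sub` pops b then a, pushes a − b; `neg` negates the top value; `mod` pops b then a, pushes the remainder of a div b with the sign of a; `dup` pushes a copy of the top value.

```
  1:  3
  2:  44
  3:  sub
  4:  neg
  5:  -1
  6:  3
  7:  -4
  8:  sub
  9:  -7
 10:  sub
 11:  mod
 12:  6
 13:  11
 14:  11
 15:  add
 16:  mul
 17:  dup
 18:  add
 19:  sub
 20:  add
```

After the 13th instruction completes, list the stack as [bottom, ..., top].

3   : [3]
44  : [3, 44]
sub : [-41]
neg : [41]
-1  : [41, -1]
3   : [41, -1, 3]
-4  : [41, -1, 3, -4]
sub : [41, -1, 7]
-7  : [41, -1, 7, -7]
sub : [41, -1, 14]
mod : [41, -1]
6   : [41, -1, 6]
11  : [41, -1, 6, 11]

[41, -1, 6, 11]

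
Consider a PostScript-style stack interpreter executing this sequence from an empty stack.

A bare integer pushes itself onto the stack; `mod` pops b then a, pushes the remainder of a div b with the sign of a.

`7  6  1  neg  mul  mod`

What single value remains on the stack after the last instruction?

1

7   -> 7
6   -> 7 6
1   -> 7 6 1
neg -> 7 6 -1
mul -> 7 -6
mod -> 1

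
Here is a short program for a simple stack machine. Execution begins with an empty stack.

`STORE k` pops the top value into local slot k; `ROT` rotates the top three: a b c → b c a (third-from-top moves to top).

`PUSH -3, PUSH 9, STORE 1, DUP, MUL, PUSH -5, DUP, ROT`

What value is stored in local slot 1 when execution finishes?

9

PUSH -3  [-3]
PUSH 9   [-3, 9]
STORE 1  [-3]
DUP      [-3, -3]
MUL      [9]
PUSH -5  [9, -5]
DUP      [9, -5, -5]
ROT      [-5, -5, 9]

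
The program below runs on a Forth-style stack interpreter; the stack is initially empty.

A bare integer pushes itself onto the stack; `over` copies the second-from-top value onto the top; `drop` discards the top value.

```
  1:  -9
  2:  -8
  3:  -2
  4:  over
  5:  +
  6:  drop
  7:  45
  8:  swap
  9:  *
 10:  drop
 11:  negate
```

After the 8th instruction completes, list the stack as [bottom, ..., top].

[-9, 45, -8]

-9   : -9
-8   : -9 -8
-2   : -9 -8 -2
over : -9 -8 -2 -8
+    : -9 -8 -10
drop : -9 -8
45   : -9 -8 45
swap : -9 45 -8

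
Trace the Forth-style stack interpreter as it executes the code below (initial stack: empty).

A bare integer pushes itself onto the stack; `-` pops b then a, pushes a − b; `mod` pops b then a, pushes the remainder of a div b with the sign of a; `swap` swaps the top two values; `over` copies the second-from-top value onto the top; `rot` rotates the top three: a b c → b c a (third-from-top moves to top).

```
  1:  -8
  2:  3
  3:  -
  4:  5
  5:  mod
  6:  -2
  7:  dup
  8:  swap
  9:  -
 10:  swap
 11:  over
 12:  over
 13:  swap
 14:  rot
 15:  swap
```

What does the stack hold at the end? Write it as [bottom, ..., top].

-8    -8
3     -8 3
-     -11
5     -11 5
mod   -1
-2    -1 -2
dup   -1 -2 -2
swap  -1 -2 -2
-     -1 0
swap  0 -1
over  0 -1 0
over  0 -1 0 -1
swap  0 -1 -1 0
rot   0 -1 0 -1
swap  0 -1 -1 0

[0, -1, -1, 0]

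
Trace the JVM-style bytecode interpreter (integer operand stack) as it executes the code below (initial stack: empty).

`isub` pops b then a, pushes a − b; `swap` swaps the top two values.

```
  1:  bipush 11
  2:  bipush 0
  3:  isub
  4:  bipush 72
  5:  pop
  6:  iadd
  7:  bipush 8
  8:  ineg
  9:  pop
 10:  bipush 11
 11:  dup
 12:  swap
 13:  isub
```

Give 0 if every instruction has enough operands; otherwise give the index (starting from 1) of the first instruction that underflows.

6

bipush 11  [11]
bipush 0   [11, 0]
isub       [11]
bipush 72  [11, 72]
pop        [11]
iadd  — needs 2 operands, stack has 1 → underflow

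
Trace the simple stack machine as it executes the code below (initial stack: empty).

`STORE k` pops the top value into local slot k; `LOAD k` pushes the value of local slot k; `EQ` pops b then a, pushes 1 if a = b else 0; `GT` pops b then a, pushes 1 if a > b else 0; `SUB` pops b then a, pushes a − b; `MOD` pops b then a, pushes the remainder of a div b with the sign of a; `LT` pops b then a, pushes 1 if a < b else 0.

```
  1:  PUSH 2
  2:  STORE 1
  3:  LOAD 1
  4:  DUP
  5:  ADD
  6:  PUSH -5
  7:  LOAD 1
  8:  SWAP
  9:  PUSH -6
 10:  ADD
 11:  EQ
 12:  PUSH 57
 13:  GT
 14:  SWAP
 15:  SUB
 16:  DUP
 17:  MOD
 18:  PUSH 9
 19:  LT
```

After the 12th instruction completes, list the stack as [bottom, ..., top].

[4, 0, 57]

PUSH 2  → 2
STORE 1 → (empty)
LOAD 1  → 2
DUP     → 2 2
ADD     → 4
PUSH -5 → 4 -5
LOAD 1  → 4 -5 2
SWAP    → 4 2 -5
PUSH -6 → 4 2 -5 -6
ADD     → 4 2 -11
EQ      → 4 0
PUSH 57 → 4 0 57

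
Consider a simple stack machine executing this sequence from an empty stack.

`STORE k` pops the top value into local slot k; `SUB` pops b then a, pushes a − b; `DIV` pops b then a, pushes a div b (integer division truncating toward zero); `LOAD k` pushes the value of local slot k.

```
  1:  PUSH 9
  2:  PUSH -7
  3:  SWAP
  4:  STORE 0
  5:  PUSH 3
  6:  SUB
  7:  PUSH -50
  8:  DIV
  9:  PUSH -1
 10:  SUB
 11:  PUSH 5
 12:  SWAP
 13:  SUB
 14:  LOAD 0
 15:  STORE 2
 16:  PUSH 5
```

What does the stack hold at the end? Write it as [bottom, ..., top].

[4, 5]

PUSH 9   -> [9]
PUSH -7  -> [9, -7]
SWAP     -> [-7, 9]
STORE 0  -> [-7]
PUSH 3   -> [-7, 3]
SUB      -> [-10]
PUSH -50 -> [-10, -50]
DIV      -> [0]
PUSH -1  -> [0, -1]
SUB      -> [1]
PUSH 5   -> [1, 5]
SWAP     -> [5, 1]
SUB      -> [4]
LOAD 0   -> [4, 9]
STORE 2  -> [4]
PUSH 5   -> [4, 5]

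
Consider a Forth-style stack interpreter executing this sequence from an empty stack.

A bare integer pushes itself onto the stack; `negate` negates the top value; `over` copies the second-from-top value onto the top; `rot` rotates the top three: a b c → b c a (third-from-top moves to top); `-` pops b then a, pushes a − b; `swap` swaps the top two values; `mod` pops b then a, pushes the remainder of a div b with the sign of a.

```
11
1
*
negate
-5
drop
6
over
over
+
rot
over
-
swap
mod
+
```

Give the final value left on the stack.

11     → [11]
1      → [11, 1]
*      → [11]
negate → [-11]
-5     → [-11, -5]
drop   → [-11]
6      → [-11, 6]
over   → [-11, 6, -11]
over   → [-11, 6, -11, 6]
+      → [-11, 6, -5]
rot    → [6, -5, -11]
over   → [6, -5, -11, -5]
-      → [6, -5, -6]
swap   → [6, -6, -5]
mod    → [6, -1]
+      → [5]

5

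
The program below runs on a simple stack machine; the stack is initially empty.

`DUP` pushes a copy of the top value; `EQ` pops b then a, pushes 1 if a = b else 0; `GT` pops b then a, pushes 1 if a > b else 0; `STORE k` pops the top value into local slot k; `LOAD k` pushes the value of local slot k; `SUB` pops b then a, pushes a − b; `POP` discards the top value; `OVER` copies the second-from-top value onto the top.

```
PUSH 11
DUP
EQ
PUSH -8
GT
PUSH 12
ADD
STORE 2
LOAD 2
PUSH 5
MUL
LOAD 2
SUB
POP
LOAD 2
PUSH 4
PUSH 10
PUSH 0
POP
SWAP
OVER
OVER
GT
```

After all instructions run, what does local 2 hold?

13

PUSH 11 : 11
DUP     : 11 11
EQ      : 1
PUSH -8 : 1 -8
GT      : 1
PUSH 12 : 1 12
ADD     : 13
STORE 2 : (empty)
LOAD 2  : 13
PUSH 5  : 13 5
MUL     : 65
LOAD 2  : 65 13
SUB     : 52
POP     : (empty)
LOAD 2  : 13
PUSH 4  : 13 4
PUSH 10 : 13 4 10
PUSH 0  : 13 4 10 0
POP     : 13 4 10
SWAP    : 13 10 4
OVER    : 13 10 4 10
OVER    : 13 10 4 10 4
GT      : 13 10 4 1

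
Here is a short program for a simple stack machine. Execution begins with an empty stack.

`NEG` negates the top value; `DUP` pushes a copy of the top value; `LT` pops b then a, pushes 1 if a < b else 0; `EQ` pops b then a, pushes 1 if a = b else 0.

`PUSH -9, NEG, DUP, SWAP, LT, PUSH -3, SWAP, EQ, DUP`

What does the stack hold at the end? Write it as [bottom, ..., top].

PUSH -9  [-9]
NEG      [9]
DUP      [9, 9]
SWAP     [9, 9]
LT       [0]
PUSH -3  [0, -3]
SWAP     [-3, 0]
EQ       [0]
DUP      [0, 0]

[0, 0]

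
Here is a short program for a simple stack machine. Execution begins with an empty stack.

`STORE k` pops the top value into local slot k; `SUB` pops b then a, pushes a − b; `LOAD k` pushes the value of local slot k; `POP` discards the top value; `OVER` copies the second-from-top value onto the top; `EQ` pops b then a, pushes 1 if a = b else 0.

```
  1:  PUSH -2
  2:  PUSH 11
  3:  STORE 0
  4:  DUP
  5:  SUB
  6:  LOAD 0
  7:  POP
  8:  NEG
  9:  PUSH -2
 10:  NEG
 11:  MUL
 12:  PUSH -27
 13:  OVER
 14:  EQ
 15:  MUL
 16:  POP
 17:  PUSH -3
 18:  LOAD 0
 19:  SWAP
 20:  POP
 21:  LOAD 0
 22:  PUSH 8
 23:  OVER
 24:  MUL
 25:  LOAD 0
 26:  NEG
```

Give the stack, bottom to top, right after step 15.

[0]

PUSH -2  -> [-2]
PUSH 11  -> [-2, 11]
STORE 0  -> [-2]
DUP      -> [-2, -2]
SUB      -> [0]
LOAD 0   -> [0, 11]
POP      -> [0]
NEG      -> [0]
PUSH -2  -> [0, -2]
NEG      -> [0, 2]
MUL      -> [0]
PUSH -27 -> [0, -27]
OVER     -> [0, -27, 0]
EQ       -> [0, 0]
MUL      -> [0]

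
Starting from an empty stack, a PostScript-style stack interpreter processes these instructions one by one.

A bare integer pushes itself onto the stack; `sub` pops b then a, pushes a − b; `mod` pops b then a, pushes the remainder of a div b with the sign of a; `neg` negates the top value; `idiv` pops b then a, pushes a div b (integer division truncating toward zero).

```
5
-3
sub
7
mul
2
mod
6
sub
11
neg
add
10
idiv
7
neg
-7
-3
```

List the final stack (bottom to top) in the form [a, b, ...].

5    → 5
-3   → 5 -3
sub  → 8
7    → 8 7
mul  → 56
2    → 56 2
mod  → 0
6    → 0 6
sub  → -6
11   → -6 11
neg  → -6 -11
add  → -17
10   → -17 10
idiv → -1
7    → -1 7
neg  → -1 -7
-7   → -1 -7 -7
-3   → -1 -7 -7 -3

[-1, -7, -7, -3]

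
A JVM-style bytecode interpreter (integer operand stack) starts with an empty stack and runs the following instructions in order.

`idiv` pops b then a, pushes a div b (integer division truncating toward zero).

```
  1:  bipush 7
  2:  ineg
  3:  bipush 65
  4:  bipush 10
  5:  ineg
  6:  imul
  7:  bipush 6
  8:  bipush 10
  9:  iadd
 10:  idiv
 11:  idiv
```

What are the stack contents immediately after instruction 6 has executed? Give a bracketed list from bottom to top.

bipush 7  : 7
ineg      : -7
bipush 65 : -7 65
bipush 10 : -7 65 10
ineg      : -7 65 -10
imul      : -7 -650

[-7, -650]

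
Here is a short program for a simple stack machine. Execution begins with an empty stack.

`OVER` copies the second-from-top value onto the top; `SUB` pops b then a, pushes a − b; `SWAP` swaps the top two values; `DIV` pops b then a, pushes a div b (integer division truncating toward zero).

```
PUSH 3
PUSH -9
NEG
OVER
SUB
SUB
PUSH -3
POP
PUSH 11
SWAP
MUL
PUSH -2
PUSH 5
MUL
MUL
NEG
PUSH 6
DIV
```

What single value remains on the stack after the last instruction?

-55

PUSH 3  -> [3]
PUSH -9 -> [3, -9]
NEG     -> [3, 9]
OVER    -> [3, 9, 3]
SUB     -> [3, 6]
SUB     -> [-3]
PUSH -3 -> [-3, -3]
POP     -> [-3]
PUSH 11 -> [-3, 11]
SWAP    -> [11, -3]
MUL     -> [-33]
PUSH -2 -> [-33, -2]
PUSH 5  -> [-33, -2, 5]
MUL     -> [-33, -10]
MUL     -> [330]
NEG     -> [-330]
PUSH 6  -> [-330, 6]
DIV     -> [-55]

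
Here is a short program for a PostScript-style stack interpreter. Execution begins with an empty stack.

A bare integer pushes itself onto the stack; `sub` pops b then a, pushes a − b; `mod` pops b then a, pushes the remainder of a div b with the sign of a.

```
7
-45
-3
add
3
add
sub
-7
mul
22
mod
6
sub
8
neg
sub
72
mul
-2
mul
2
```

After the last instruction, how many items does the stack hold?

2

7   -> [7]
-45 -> [7, -45]
-3  -> [7, -45, -3]
add -> [7, -48]
3   -> [7, -48, 3]
add -> [7, -45]
sub -> [52]
-7  -> [52, -7]
mul -> [-364]
22  -> [-364, 22]
mod -> [-12]
6   -> [-12, 6]
sub -> [-18]
8   -> [-18, 8]
neg -> [-18, -8]
sub -> [-10]
72  -> [-10, 72]
mul -> [-720]
-2  -> [-720, -2]
mul -> [1440]
2   -> [1440, 2]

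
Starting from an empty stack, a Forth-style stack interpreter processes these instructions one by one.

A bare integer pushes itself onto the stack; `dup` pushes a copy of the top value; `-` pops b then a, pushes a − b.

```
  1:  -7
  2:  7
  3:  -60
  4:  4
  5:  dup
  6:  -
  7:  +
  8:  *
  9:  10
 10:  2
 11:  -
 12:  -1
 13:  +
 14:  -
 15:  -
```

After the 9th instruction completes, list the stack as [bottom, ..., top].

-7  → [-7]
7   → [-7, 7]
-60 → [-7, 7, -60]
4   → [-7, 7, -60, 4]
dup → [-7, 7, -60, 4, 4]
-   → [-7, 7, -60, 0]
+   → [-7, 7, -60]
*   → [-7, -420]
10  → [-7, -420, 10]

[-7, -420, 10]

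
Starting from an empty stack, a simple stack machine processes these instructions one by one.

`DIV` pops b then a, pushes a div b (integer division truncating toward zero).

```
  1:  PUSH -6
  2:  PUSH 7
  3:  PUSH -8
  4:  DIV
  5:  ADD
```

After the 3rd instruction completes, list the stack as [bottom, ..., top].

[-6, 7, -8]

PUSH -6 : [-6]
PUSH 7  : [-6, 7]
PUSH -8 : [-6, 7, -8]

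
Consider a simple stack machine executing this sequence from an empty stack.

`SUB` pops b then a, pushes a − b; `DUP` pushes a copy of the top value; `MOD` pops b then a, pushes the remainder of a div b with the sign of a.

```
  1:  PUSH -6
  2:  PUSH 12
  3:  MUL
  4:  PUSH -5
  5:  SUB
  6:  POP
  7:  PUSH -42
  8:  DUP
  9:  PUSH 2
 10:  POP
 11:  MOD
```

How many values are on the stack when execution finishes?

1

PUSH -6  : [-6]
PUSH 12  : [-6, 12]
MUL      : [-72]
PUSH -5  : [-72, -5]
SUB      : [-67]
POP      : []
PUSH -42 : [-42]
DUP      : [-42, -42]
PUSH 2   : [-42, -42, 2]
POP      : [-42, -42]
MOD      : [0]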